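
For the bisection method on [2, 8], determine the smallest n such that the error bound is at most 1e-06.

We need (b-a)/2^n ≤ 1e-06
(8 - 2)/2^n ≤ 1e-06
6/2^n ≤ 1e-06
2^n ≥ 6000000
n ≥ log₂(6000000) = 22.52
n ≥ 23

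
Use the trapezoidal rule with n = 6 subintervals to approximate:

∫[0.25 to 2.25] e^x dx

f(x) = e^x
a = 0.25, b = 2.25, n = 6
h = (b - a)/n = 0.333333

Trapezoidal rule: (h/2)[f(x₀) + 2f(x₁) + 2f(x₂) + ... + f(xₙ)]

x_0 = 0.2500, f(x_0) = 1.284025, coefficient = 1
x_1 = 0.5833, f(x_1) = 1.792002, coefficient = 2
x_2 = 0.9167, f(x_2) = 2.500940, coefficient = 2
x_3 = 1.2500, f(x_3) = 3.490343, coefficient = 2
x_4 = 1.5833, f(x_4) = 4.871166, coefficient = 2
x_5 = 1.9167, f(x_5) = 6.798260, coefficient = 2
x_6 = 2.2500, f(x_6) = 9.487736, coefficient = 1

I ≈ (0.333333/2) × 49.677182 = 8.279530
Exact value: 8.203710
Error: 0.075820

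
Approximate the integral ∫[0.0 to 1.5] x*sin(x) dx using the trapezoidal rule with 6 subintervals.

f(x) = x*sin(x)
a = 0.0, b = 1.5, n = 6
h = (b - a)/n = 0.250000

Trapezoidal rule: (h/2)[f(x₀) + 2f(x₁) + 2f(x₂) + ... + f(xₙ)]

x_0 = 0.0000, f(x_0) = 0.000000, coefficient = 1
x_1 = 0.2500, f(x_1) = 0.061851, coefficient = 2
x_2 = 0.5000, f(x_2) = 0.239713, coefficient = 2
x_3 = 0.7500, f(x_3) = 0.511229, coefficient = 2
x_4 = 1.0000, f(x_4) = 0.841471, coefficient = 2
x_5 = 1.2500, f(x_5) = 1.186231, coefficient = 2
x_6 = 1.5000, f(x_6) = 1.496242, coefficient = 1

I ≈ (0.250000/2) × 7.177232 = 0.897154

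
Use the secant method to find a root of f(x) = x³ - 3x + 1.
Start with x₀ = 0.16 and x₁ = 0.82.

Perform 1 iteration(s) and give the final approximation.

f(x) = x³ - 3x + 1
x₀ = 0.16, x₁ = 0.82

Secant formula: x_{n+1} = x_n - f(x_n)(x_n - x_{n-1})/(f(x_n) - f(x_{n-1}))

Iteration 1:
  f(0.160000) = 0.524096
  f(0.820000) = -0.908632
  x_2 = 0.820000 - (-0.908632)×(0.820000 - 0.160000)/(-0.908632 - 0.524096)
       = 0.401430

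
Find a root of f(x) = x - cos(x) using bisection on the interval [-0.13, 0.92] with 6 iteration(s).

f(x) = x - cos(x)
Initial interval: [-0.13, 0.92]

Iteration 1:
  c_1 = (-0.130000 + 0.920000)/2 = 0.395000
  f(c_1) = f(0.395000) = -0.527997
  f(a) × f(c) ≥ 0, new interval: [0.395000, 0.920000]
Iteration 2:
  c_2 = (0.395000 + 0.920000)/2 = 0.657500
  f(c_2) = f(0.657500) = -0.134023
  f(a) × f(c) ≥ 0, new interval: [0.657500, 0.920000]
Iteration 3:
  c_3 = (0.657500 + 0.920000)/2 = 0.788750
  f(c_3) = f(0.788750) = 0.084017
  f(a) × f(c) < 0, new interval: [0.657500, 0.788750]
Iteration 4:
  c_4 = (0.657500 + 0.788750)/2 = 0.723125
  f(c_4) = f(0.723125) = -0.026616
  f(a) × f(c) ≥ 0, new interval: [0.723125, 0.788750]
Iteration 5:
  c_5 = (0.723125 + 0.788750)/2 = 0.755938
  f(c_5) = f(0.755938) = 0.028309
  f(a) × f(c) < 0, new interval: [0.723125, 0.755938]
Iteration 6:
  c_6 = (0.723125 + 0.755938)/2 = 0.739531
  f(c_6) = f(0.739531) = 0.000747
  f(a) × f(c) < 0, new interval: [0.723125, 0.739531]

After 6 iteration(s), the approximation is c_6 = 0.739531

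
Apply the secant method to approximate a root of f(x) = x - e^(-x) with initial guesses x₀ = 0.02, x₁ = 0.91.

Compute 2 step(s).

f(x) = x - e^(-x)
x₀ = 0.02, x₁ = 0.91

Secant formula: x_{n+1} = x_n - f(x_n)(x_n - x_{n-1})/(f(x_n) - f(x_{n-1}))

Iteration 1:
  f(0.020000) = -0.960199
  f(0.910000) = 0.507476
  x_2 = 0.910000 - 0.507476×(0.910000 - 0.020000)/(0.507476 - (-0.960199))
       = 0.602266
Iteration 2:
  f(0.910000) = 0.507476
  f(0.602266) = 0.054696
  x_3 = 0.602266 - 0.054696×(0.602266 - 0.910000)/(0.054696 - 0.507476)
       = 0.565091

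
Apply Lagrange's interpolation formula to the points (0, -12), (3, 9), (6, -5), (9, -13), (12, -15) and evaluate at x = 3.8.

Lagrange interpolation formula:
P(x) = Σ yᵢ × Lᵢ(x)
where Lᵢ(x) = Π_{j≠i} (x - xⱼ)/(xᵢ - xⱼ)

L_0(3.8) = (3.8 - 3)/(0 - 3) × (3.8 - 6)/(0 - 6) × (3.8 - 9)/(0 - 9) × (3.8 - 12)/(0 - 12) = -0.038604
L_1(3.8) = (3.8 - 0)/(3 - 0) × (3.8 - 6)/(3 - 6) × (3.8 - 9)/(3 - 9) × (3.8 - 12)/(3 - 12) = 0.733478
L_2(3.8) = (3.8 - 0)/(6 - 0) × (3.8 - 3)/(6 - 3) × (3.8 - 9)/(6 - 9) × (3.8 - 12)/(6 - 12) = 0.400079
L_3(3.8) = (3.8 - 0)/(9 - 0) × (3.8 - 3)/(9 - 3) × (3.8 - 6)/(9 - 6) × (3.8 - 12)/(9 - 12) = -0.112843
L_4(3.8) = (3.8 - 0)/(12 - 0) × (3.8 - 3)/(12 - 3) × (3.8 - 6)/(12 - 6) × (3.8 - 9)/(12 - 9) = 0.017890

P(3.8) = (-12)×L_0(3.8) + 9×L_1(3.8) + (-5)×L_2(3.8) + (-13)×L_3(3.8) + (-15)×L_4(3.8)
P(3.8) = 6.262769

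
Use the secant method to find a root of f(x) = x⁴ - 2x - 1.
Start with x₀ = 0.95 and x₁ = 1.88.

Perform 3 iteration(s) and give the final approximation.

f(x) = x⁴ - 2x - 1
x₀ = 0.95, x₁ = 1.88

Secant formula: x_{n+1} = x_n - f(x_n)(x_n - x_{n-1})/(f(x_n) - f(x_{n-1}))

Iteration 1:
  f(0.950000) = -2.085494
  f(1.880000) = 7.731983
  x_2 = 1.880000 - 7.731983×(1.880000 - 0.950000)/(7.731983 - (-2.085494))
       = 1.147557
Iteration 2:
  f(1.880000) = 7.731983
  f(1.147557) = -1.560923
  x_3 = 1.147557 - (-1.560923)×(1.147557 - 1.880000)/(-1.560923 - 7.731983)
       = 1.270585
Iteration 3:
  f(1.147557) = -1.560923
  f(1.270585) = -0.934928
  x_4 = 1.270585 - (-0.934928)×(1.270585 - 1.147557)/(-0.934928 - (-1.560923))
       = 1.454328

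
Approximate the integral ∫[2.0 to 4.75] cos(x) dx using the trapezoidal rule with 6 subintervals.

f(x) = cos(x)
a = 2.0, b = 4.75, n = 6
h = (b - a)/n = 0.458333

Trapezoidal rule: (h/2)[f(x₀) + 2f(x₁) + 2f(x₂) + ... + f(xₙ)]

x_0 = 2.0000, f(x_0) = -0.416147, coefficient = 1
x_1 = 2.4583, f(x_1) = -0.775519, coefficient = 2
x_2 = 2.9167, f(x_2) = -0.974811, coefficient = 2
x_3 = 3.3750, f(x_3) = -0.972884, coefficient = 2
x_4 = 3.8333, f(x_4) = -0.770137, coefficient = 2
x_5 = 4.2917, f(x_5) = -0.408420, coefficient = 2
x_6 = 4.7500, f(x_6) = 0.037602, coefficient = 1

I ≈ (0.458333/2) × -8.182086 = -1.875061
Exact value: -1.908590
Error: 0.033529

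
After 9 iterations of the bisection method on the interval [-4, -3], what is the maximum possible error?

Bisection error bound: |error| ≤ (b-a)/2^n
|error| ≤ (-3 - (-4))/2^9 = 1/2^9
|error| ≤ 0.0019531250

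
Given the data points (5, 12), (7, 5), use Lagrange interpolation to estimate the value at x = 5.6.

Lagrange interpolation formula:
P(x) = Σ yᵢ × Lᵢ(x)
where Lᵢ(x) = Π_{j≠i} (x - xⱼ)/(xᵢ - xⱼ)

L_0(5.6) = (5.6 - 7)/(5 - 7) = 0.700000
L_1(5.6) = (5.6 - 5)/(7 - 5) = 0.300000

P(5.6) = 12×L_0(5.6) + 5×L_1(5.6)
P(5.6) = 9.900000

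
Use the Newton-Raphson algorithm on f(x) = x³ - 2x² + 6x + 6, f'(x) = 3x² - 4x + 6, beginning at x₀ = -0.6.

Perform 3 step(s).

f(x) = x³ - 2x² + 6x + 6
f'(x) = 3x² - 4x + 6
x₀ = -0.6

Newton-Raphson formula: x_{n+1} = x_n - f(x_n)/f'(x_n)

Iteration 1:
  f(-0.600000) = 1.464000
  f'(-0.600000) = 9.480000
  x_1 = -0.600000 - 1.464000/9.480000 = -0.754430
Iteration 2:
  f(-0.754430) = -0.094308
  f'(-0.754430) = 10.725217
  x_2 = -0.754430 - (-0.094308)/10.725217 = -0.745637
Iteration 3:
  f(-0.745637) = -0.000329
  f'(-0.745637) = 10.650474
  x_3 = -0.745637 - (-0.000329)/10.650474 = -0.745606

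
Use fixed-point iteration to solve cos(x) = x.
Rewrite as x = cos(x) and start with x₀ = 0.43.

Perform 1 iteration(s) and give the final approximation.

Equation: cos(x) = x
Fixed-point form: x = cos(x)
x₀ = 0.43

x_1 = g(0.430000) = 0.908966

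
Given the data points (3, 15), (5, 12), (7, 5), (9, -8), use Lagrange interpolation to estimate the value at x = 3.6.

Lagrange interpolation formula:
P(x) = Σ yᵢ × Lᵢ(x)
where Lᵢ(x) = Π_{j≠i} (x - xⱼ)/(xᵢ - xⱼ)

L_0(3.6) = (3.6 - 5)/(3 - 5) × (3.6 - 7)/(3 - 7) × (3.6 - 9)/(3 - 9) = 0.535500
L_1(3.6) = (3.6 - 3)/(5 - 3) × (3.6 - 7)/(5 - 7) × (3.6 - 9)/(5 - 9) = 0.688500
L_2(3.6) = (3.6 - 3)/(7 - 3) × (3.6 - 5)/(7 - 5) × (3.6 - 9)/(7 - 9) = -0.283500
L_3(3.6) = (3.6 - 3)/(9 - 3) × (3.6 - 5)/(9 - 5) × (3.6 - 7)/(9 - 7) = 0.059500

P(3.6) = 15×L_0(3.6) + 12×L_1(3.6) + 5×L_2(3.6) + (-8)×L_3(3.6)
P(3.6) = 14.401000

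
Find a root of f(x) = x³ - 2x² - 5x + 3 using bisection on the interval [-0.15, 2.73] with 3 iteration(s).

f(x) = x³ - 2x² - 5x + 3
Initial interval: [-0.15, 2.73]

Iteration 1:
  c_1 = (-0.150000 + 2.730000)/2 = 1.290000
  f(c_1) = f(1.290000) = -4.631511
  f(a) × f(c) < 0, new interval: [-0.150000, 1.290000]
Iteration 2:
  c_2 = (-0.150000 + 1.290000)/2 = 0.570000
  f(c_2) = f(0.570000) = -0.314607
  f(a) × f(c) < 0, new interval: [-0.150000, 0.570000]
Iteration 3:
  c_3 = (-0.150000 + 0.570000)/2 = 0.210000
  f(c_3) = f(0.210000) = 1.871061
  f(a) × f(c) ≥ 0, new interval: [0.210000, 0.570000]

After 3 iteration(s), the approximation is c_3 = 0.210000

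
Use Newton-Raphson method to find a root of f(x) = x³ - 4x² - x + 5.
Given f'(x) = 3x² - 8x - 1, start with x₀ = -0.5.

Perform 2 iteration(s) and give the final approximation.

f(x) = x³ - 4x² - x + 5
f'(x) = 3x² - 8x - 1
x₀ = -0.5

Newton-Raphson formula: x_{n+1} = x_n - f(x_n)/f'(x_n)

Iteration 1:
  f(-0.500000) = 4.375000
  f'(-0.500000) = 3.750000
  x_1 = -0.500000 - 4.375000/3.750000 = -1.666667
Iteration 2:
  f(-1.666667) = -9.074074
  f'(-1.666667) = 20.666667
  x_2 = -1.666667 - (-9.074074)/20.666667 = -1.227599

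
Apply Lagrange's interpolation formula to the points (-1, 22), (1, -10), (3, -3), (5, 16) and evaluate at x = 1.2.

Lagrange interpolation formula:
P(x) = Σ yᵢ × Lᵢ(x)
where Lᵢ(x) = Π_{j≠i} (x - xⱼ)/(xᵢ - xⱼ)

L_0(1.2) = (1.2 - 1)/(-1 - 1) × (1.2 - 3)/(-1 - 3) × (1.2 - 5)/(-1 - 5) = -0.028500
L_1(1.2) = (1.2 - (-1))/(1 - (-1)) × (1.2 - 3)/(1 - 3) × (1.2 - 5)/(1 - 5) = 0.940500
L_2(1.2) = (1.2 - (-1))/(3 - (-1)) × (1.2 - 1)/(3 - 1) × (1.2 - 5)/(3 - 5) = 0.104500
L_3(1.2) = (1.2 - (-1))/(5 - (-1)) × (1.2 - 1)/(5 - 1) × (1.2 - 3)/(5 - 3) = -0.016500

P(1.2) = 22×L_0(1.2) + (-10)×L_1(1.2) + (-3)×L_2(1.2) + 16×L_3(1.2)
P(1.2) = -10.609500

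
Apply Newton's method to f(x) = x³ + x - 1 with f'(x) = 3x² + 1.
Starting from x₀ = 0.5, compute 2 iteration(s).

f(x) = x³ + x - 1
f'(x) = 3x² + 1
x₀ = 0.5

Newton-Raphson formula: x_{n+1} = x_n - f(x_n)/f'(x_n)

Iteration 1:
  f(0.500000) = -0.375000
  f'(0.500000) = 1.750000
  x_1 = 0.500000 - (-0.375000)/1.750000 = 0.714286
Iteration 2:
  f(0.714286) = 0.078717
  f'(0.714286) = 2.530612
  x_2 = 0.714286 - 0.078717/2.530612 = 0.683180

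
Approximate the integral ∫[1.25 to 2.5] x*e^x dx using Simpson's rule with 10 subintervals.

f(x) = x*e^x
a = 1.25, b = 2.5, n = 10
h = (b - a)/n = 0.125000

Simpson's rule: (h/3)[f(x₀) + 4f(x₁) + 2f(x₂) + ... + f(xₙ)]

x_0 = 1.2500, f(x_0) = 4.362929, coefficient = 1
x_1 = 1.3750, f(x_1) = 5.438230, coefficient = 4
x_2 = 1.5000, f(x_2) = 6.722534, coefficient = 2
x_3 = 1.6250, f(x_3) = 8.252431, coefficient = 4
x_4 = 1.7500, f(x_4) = 10.070555, coefficient = 2
x_5 = 1.8750, f(x_5) = 12.226536, coefficient = 4
x_6 = 2.0000, f(x_6) = 14.778112, coefficient = 2
x_7 = 2.1250, f(x_7) = 17.792407, coefficient = 4
x_8 = 2.2500, f(x_8) = 21.347406, coefficient = 2
x_9 = 2.3750, f(x_9) = 25.533656, coefficient = 4
x_10 = 2.5000, f(x_10) = 30.456235, coefficient = 1

I ≈ (0.125000/3) × 417.629419 = 17.401226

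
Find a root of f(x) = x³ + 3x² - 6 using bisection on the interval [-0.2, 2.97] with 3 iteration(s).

f(x) = x³ + 3x² - 6
Initial interval: [-0.2, 2.97]

Iteration 1:
  c_1 = (-0.200000 + 2.970000)/2 = 1.385000
  f(c_1) = f(1.385000) = 2.411417
  f(a) × f(c) < 0, new interval: [-0.200000, 1.385000]
Iteration 2:
  c_2 = (-0.200000 + 1.385000)/2 = 0.592500
  f(c_2) = f(0.592500) = -4.738830
  f(a) × f(c) ≥ 0, new interval: [0.592500, 1.385000]
Iteration 3:
  c_3 = (0.592500 + 1.385000)/2 = 0.988750
  f(c_3) = f(0.988750) = -2.100492
  f(a) × f(c) ≥ 0, new interval: [0.988750, 1.385000]

After 3 iteration(s), the approximation is c_3 = 0.988750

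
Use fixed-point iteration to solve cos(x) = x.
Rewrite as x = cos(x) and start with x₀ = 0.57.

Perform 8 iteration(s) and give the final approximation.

Equation: cos(x) = x
Fixed-point form: x = cos(x)
x₀ = 0.57

x_1 = g(0.570000) = 0.841901
x_2 = g(0.841901) = 0.666046
x_3 = g(0.666046) = 0.786271
x_4 = g(0.786271) = 0.706489
x_5 = g(0.706489) = 0.760646
x_6 = g(0.760646) = 0.724391
x_7 = g(0.724391) = 0.748903
x_8 = g(0.748903) = 0.732436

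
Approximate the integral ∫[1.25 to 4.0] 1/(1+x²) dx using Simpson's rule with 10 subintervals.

f(x) = 1/(1+x²)
a = 1.25, b = 4.0, n = 10
h = (b - a)/n = 0.275000

Simpson's rule: (h/3)[f(x₀) + 4f(x₁) + 2f(x₂) + ... + f(xₙ)]

x_0 = 1.2500, f(x_0) = 0.390244, coefficient = 1
x_1 = 1.5250, f(x_1) = 0.300695, coefficient = 4
x_2 = 1.8000, f(x_2) = 0.235849, coefficient = 2
x_3 = 2.0750, f(x_3) = 0.188479, coefficient = 4
x_4 = 2.3500, f(x_4) = 0.153315, coefficient = 2
x_5 = 2.6250, f(x_5) = 0.126733, coefficient = 4
x_6 = 2.9000, f(x_6) = 0.106270, coefficient = 2
x_7 = 3.1750, f(x_7) = 0.090248, coefficient = 4
x_8 = 3.4500, f(x_8) = 0.077504, coefficient = 2
x_9 = 3.7250, f(x_9) = 0.067224, coefficient = 4
x_10 = 4.0000, f(x_10) = 0.058824, coefficient = 1

I ≈ (0.275000/3) × 4.688461 = 0.429776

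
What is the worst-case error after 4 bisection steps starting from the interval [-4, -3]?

Bisection error bound: |error| ≤ (b-a)/2^n
|error| ≤ (-3 - (-4))/2^4 = 1/2^4
|error| ≤ 0.0625000000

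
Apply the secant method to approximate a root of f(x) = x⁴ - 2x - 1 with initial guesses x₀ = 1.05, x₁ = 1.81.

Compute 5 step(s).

f(x) = x⁴ - 2x - 1
x₀ = 1.05, x₁ = 1.81

Secant formula: x_{n+1} = x_n - f(x_n)(x_n - x_{n-1})/(f(x_n) - f(x_{n-1}))

Iteration 1:
  f(1.050000) = -1.884494
  f(1.810000) = 6.112831
  x_2 = 1.810000 - 6.112831×(1.810000 - 1.050000)/(6.112831 - (-1.884494))
       = 1.229087
Iteration 2:
  f(1.810000) = 6.112831
  f(1.229087) = -1.176097
  x_3 = 1.229087 - (-1.176097)×(1.229087 - 1.810000)/(-1.176097 - 6.112831)
       = 1.322819
Iteration 3:
  f(1.229087) = -1.176097
  f(1.322819) = -0.583660
  x_4 = 1.322819 - (-0.583660)×(1.322819 - 1.229087)/(-0.583660 - (-1.176097))
       = 1.415163
Iteration 4:
  f(1.322819) = -0.583660
  f(1.415163) = 0.180429
  x_5 = 1.415163 - 0.180429×(1.415163 - 1.322819)/(0.180429 - (-0.583660))
       = 1.393358
Iteration 5:
  f(1.415163) = 0.180429
  f(1.393358) = -0.017505
  x_6 = 1.393358 - (-0.017505)×(1.393358 - 1.415163)/(-0.017505 - 0.180429)
       = 1.395286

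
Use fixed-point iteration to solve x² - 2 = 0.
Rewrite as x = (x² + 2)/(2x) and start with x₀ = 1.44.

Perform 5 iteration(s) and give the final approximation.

Equation: x² - 2 = 0
Fixed-point form: x = (x² + 2)/(2x)
x₀ = 1.44

x_1 = g(1.440000) = 1.414444
x_2 = g(1.414444) = 1.414214
x_3 = g(1.414214) = 1.414214
x_4 = g(1.414214) = 1.414214
x_5 = g(1.414214) = 1.414214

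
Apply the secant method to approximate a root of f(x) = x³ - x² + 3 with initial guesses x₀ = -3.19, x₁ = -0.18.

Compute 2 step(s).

f(x) = x³ - x² + 3
x₀ = -3.19, x₁ = -0.18

Secant formula: x_{n+1} = x_n - f(x_n)(x_n - x_{n-1})/(f(x_n) - f(x_{n-1}))

Iteration 1:
  f(-3.190000) = -39.637859
  f(-0.180000) = 2.961768
  x_2 = -0.180000 - 2.961768×(-0.180000 - (-3.190000))/(2.961768 - (-39.637859))
       = -0.389272
Iteration 2:
  f(-0.180000) = 2.961768
  f(-0.389272) = 2.789480
  x_3 = -0.389272 - 2.789480×(-0.389272 - (-0.180000))/(2.789480 - 2.961768)
       = -3.777547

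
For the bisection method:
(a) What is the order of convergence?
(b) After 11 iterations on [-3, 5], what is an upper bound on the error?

(a) Bisection has linear (order 1) convergence; the error is halved each step.

(b) Error bound = (b-a)/2^n = (5 - (-3))/2^{11}
    = 8/2^{11}

(a) 1 (linear); (b) error ≤ 3.91e-03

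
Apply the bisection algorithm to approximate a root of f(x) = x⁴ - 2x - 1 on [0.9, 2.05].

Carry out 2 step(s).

f(x) = x⁴ - 2x - 1
Initial interval: [0.9, 2.05]

Iteration 1:
  c_1 = (0.900000 + 2.050000)/2 = 1.475000
  f(c_1) = f(1.475000) = 0.783344
  f(a) × f(c) < 0, new interval: [0.900000, 1.475000]
Iteration 2:
  c_2 = (0.900000 + 1.475000)/2 = 1.187500
  f(c_2) = f(1.187500) = -1.386459
  f(a) × f(c) ≥ 0, new interval: [1.187500, 1.475000]

After 2 iteration(s), the approximation is c_2 = 1.187500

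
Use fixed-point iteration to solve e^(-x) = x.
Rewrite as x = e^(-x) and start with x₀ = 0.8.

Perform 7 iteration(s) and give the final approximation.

Equation: e^(-x) = x
Fixed-point form: x = e^(-x)
x₀ = 0.8

x_1 = g(0.800000) = 0.449329
x_2 = g(0.449329) = 0.638056
x_3 = g(0.638056) = 0.528318
x_4 = g(0.528318) = 0.589596
x_5 = g(0.589596) = 0.554551
x_6 = g(0.554551) = 0.574330
x_7 = g(0.574330) = 0.563082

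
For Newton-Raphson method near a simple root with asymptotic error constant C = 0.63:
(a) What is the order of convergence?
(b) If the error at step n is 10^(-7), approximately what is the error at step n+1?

(a) Newton-Raphson has quadratic (order 2) convergence near simple roots.
    This means |e_{n+1}| ≈ C|e_n|².

(b) With |e_n| = 10^(-7) and C = 0.63:
    |e_{n+1}| ≈ 0.63 × (10^(-7))² = 0.63 × 10^(-14)

(a) 2 (quadratic); (b) |e_{n+1}| ≈ 6.300e-15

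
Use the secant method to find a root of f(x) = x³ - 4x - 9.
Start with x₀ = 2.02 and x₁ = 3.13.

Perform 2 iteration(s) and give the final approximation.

f(x) = x³ - 4x - 9
x₀ = 2.02, x₁ = 3.13

Secant formula: x_{n+1} = x_n - f(x_n)(x_n - x_{n-1})/(f(x_n) - f(x_{n-1}))

Iteration 1:
  f(2.020000) = -8.837592
  f(3.130000) = 9.144297
  x_2 = 3.130000 - 9.144297×(3.130000 - 2.020000)/(9.144297 - (-8.837592))
       = 2.565534
Iteration 2:
  f(3.130000) = 9.144297
  f(2.565534) = -2.375886
  x_3 = 2.565534 - (-2.375886)×(2.565534 - 3.130000)/(-2.375886 - 9.144297)
       = 2.681947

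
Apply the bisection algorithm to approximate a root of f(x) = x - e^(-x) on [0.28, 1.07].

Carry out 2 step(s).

f(x) = x - e^(-x)
Initial interval: [0.28, 1.07]

Iteration 1:
  c_1 = (0.280000 + 1.070000)/2 = 0.675000
  f(c_1) = f(0.675000) = 0.165844
  f(a) × f(c) < 0, new interval: [0.280000, 0.675000]
Iteration 2:
  c_2 = (0.280000 + 0.675000)/2 = 0.477500
  f(c_2) = f(0.477500) = -0.142832
  f(a) × f(c) ≥ 0, new interval: [0.477500, 0.675000]

After 2 iteration(s), the approximation is c_2 = 0.477500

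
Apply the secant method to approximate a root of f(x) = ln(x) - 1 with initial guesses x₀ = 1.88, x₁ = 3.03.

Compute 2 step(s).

f(x) = ln(x) - 1
x₀ = 1.88, x₁ = 3.03

Secant formula: x_{n+1} = x_n - f(x_n)(x_n - x_{n-1})/(f(x_n) - f(x_{n-1}))

Iteration 1:
  f(1.880000) = -0.368728
  f(3.030000) = 0.108563
  x_2 = 3.030000 - 0.108563×(3.030000 - 1.880000)/(0.108563 - (-0.368728))
       = 2.768426
Iteration 2:
  f(3.030000) = 0.108563
  f(2.768426) = 0.018279
  x_3 = 2.768426 - 0.018279×(2.768426 - 3.030000)/(0.018279 - 0.108563)
       = 2.715467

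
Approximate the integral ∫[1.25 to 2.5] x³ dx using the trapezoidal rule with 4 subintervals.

f(x) = x³
a = 1.25, b = 2.5, n = 4
h = (b - a)/n = 0.312500

Trapezoidal rule: (h/2)[f(x₀) + 2f(x₁) + 2f(x₂) + ... + f(xₙ)]

x_0 = 1.2500, f(x_0) = 1.953125, coefficient = 1
x_1 = 1.5625, f(x_1) = 3.814697, coefficient = 2
x_2 = 1.8750, f(x_2) = 6.591797, coefficient = 2
x_3 = 2.1875, f(x_3) = 10.467529, coefficient = 2
x_4 = 2.5000, f(x_4) = 15.625000, coefficient = 1

I ≈ (0.312500/2) × 59.326172 = 9.269714
Exact value: 9.155273
Error: 0.114441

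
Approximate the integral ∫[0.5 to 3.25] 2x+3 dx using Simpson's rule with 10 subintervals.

f(x) = 2x+3
a = 0.5, b = 3.25, n = 10
h = (b - a)/n = 0.275000

Simpson's rule: (h/3)[f(x₀) + 4f(x₁) + 2f(x₂) + ... + f(xₙ)]

x_0 = 0.5000, f(x_0) = 4.000000, coefficient = 1
x_1 = 0.7750, f(x_1) = 4.550000, coefficient = 4
x_2 = 1.0500, f(x_2) = 5.100000, coefficient = 2
x_3 = 1.3250, f(x_3) = 5.650000, coefficient = 4
x_4 = 1.6000, f(x_4) = 6.200000, coefficient = 2
x_5 = 1.8750, f(x_5) = 6.750000, coefficient = 4
x_6 = 2.1500, f(x_6) = 7.300000, coefficient = 2
x_7 = 2.4250, f(x_7) = 7.850000, coefficient = 4
x_8 = 2.7000, f(x_8) = 8.400000, coefficient = 2
x_9 = 2.9750, f(x_9) = 8.950000, coefficient = 4
x_10 = 3.2500, f(x_10) = 9.500000, coefficient = 1

I ≈ (0.275000/3) × 202.500000 = 18.562500
Exact value: 18.562500
Error: 0.000000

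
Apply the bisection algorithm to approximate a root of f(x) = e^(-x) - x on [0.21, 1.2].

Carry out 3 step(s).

f(x) = e^(-x) - x
Initial interval: [0.21, 1.2]

Iteration 1:
  c_1 = (0.210000 + 1.200000)/2 = 0.705000
  f(c_1) = f(0.705000) = -0.210891
  f(a) × f(c) < 0, new interval: [0.210000, 0.705000]
Iteration 2:
  c_2 = (0.210000 + 0.705000)/2 = 0.457500
  f(c_2) = f(0.457500) = 0.175364
  f(a) × f(c) ≥ 0, new interval: [0.457500, 0.705000]
Iteration 3:
  c_3 = (0.457500 + 0.705000)/2 = 0.581250
  f(c_3) = f(0.581250) = -0.022051
  f(a) × f(c) < 0, new interval: [0.457500, 0.581250]

After 3 iteration(s), the approximation is c_3 = 0.581250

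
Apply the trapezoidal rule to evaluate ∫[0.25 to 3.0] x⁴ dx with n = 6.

f(x) = x⁴
a = 0.25, b = 3.0, n = 6
h = (b - a)/n = 0.458333

Trapezoidal rule: (h/2)[f(x₀) + 2f(x₁) + 2f(x₂) + ... + f(xₙ)]

x_0 = 0.2500, f(x_0) = 0.003906, coefficient = 1
x_1 = 0.7083, f(x_1) = 0.251739, coefficient = 2
x_2 = 1.1667, f(x_2) = 1.852623, coefficient = 2
x_3 = 1.6250, f(x_3) = 6.972900, coefficient = 2
x_4 = 2.0833, f(x_4) = 18.838011, coefficient = 2
x_5 = 2.5417, f(x_5) = 41.732497, coefficient = 2
x_6 = 3.0000, f(x_6) = 81.000000, coefficient = 1

I ≈ (0.458333/2) × 220.299449 = 50.485290
Exact value: 48.599805
Error: 1.885486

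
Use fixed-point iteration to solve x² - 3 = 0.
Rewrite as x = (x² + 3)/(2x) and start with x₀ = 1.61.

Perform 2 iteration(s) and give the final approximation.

Equation: x² - 3 = 0
Fixed-point form: x = (x² + 3)/(2x)
x₀ = 1.61

x_1 = g(1.610000) = 1.736677
x_2 = g(1.736677) = 1.732057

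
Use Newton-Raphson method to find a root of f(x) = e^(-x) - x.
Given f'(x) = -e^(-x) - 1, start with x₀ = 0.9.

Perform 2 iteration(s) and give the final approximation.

f(x) = e^(-x) - x
f'(x) = -e^(-x) - 1
x₀ = 0.9

Newton-Raphson formula: x_{n+1} = x_n - f(x_n)/f'(x_n)

Iteration 1:
  f(0.900000) = -0.493430
  f'(0.900000) = -1.406570
  x_1 = 0.900000 - (-0.493430)/(-1.406570) = 0.549196
Iteration 2:
  f(0.549196) = 0.028218
  f'(0.549196) = -1.577414
  x_2 = 0.549196 - 0.028218/(-1.577414) = 0.567085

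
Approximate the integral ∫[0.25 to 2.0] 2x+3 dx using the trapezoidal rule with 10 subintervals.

f(x) = 2x+3
a = 0.25, b = 2.0, n = 10
h = (b - a)/n = 0.175000

Trapezoidal rule: (h/2)[f(x₀) + 2f(x₁) + 2f(x₂) + ... + f(xₙ)]

x_0 = 0.2500, f(x_0) = 3.500000, coefficient = 1
x_1 = 0.4250, f(x_1) = 3.850000, coefficient = 2
x_2 = 0.6000, f(x_2) = 4.200000, coefficient = 2
x_3 = 0.7750, f(x_3) = 4.550000, coefficient = 2
x_4 = 0.9500, f(x_4) = 4.900000, coefficient = 2
x_5 = 1.1250, f(x_5) = 5.250000, coefficient = 2
x_6 = 1.3000, f(x_6) = 5.600000, coefficient = 2
x_7 = 1.4750, f(x_7) = 5.950000, coefficient = 2
x_8 = 1.6500, f(x_8) = 6.300000, coefficient = 2
x_9 = 1.8250, f(x_9) = 6.650000, coefficient = 2
x_10 = 2.0000, f(x_10) = 7.000000, coefficient = 1

I ≈ (0.175000/2) × 105.000000 = 9.187500
Exact value: 9.187500
Error: 0.000000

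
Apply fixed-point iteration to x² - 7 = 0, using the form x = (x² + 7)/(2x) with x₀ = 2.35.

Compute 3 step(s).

Equation: x² - 7 = 0
Fixed-point form: x = (x² + 7)/(2x)
x₀ = 2.35

x_1 = g(2.350000) = 2.664362
x_2 = g(2.664362) = 2.645816
x_3 = g(2.645816) = 2.645751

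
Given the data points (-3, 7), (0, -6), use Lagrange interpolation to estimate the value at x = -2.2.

Lagrange interpolation formula:
P(x) = Σ yᵢ × Lᵢ(x)
where Lᵢ(x) = Π_{j≠i} (x - xⱼ)/(xᵢ - xⱼ)

L_0(-2.2) = (-2.2 - 0)/(-3 - 0) = 0.733333
L_1(-2.2) = (-2.2 - (-3))/(0 - (-3)) = 0.266667

P(-2.2) = 7×L_0(-2.2) + (-6)×L_1(-2.2)
P(-2.2) = 3.533333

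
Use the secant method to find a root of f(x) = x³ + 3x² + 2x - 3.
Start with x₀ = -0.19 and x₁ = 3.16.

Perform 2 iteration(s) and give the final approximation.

f(x) = x³ + 3x² + 2x - 3
x₀ = -0.19, x₁ = 3.16

Secant formula: x_{n+1} = x_n - f(x_n)(x_n - x_{n-1})/(f(x_n) - f(x_{n-1}))

Iteration 1:
  f(-0.190000) = -3.278559
  f(3.160000) = 64.831296
  x_2 = 3.160000 - 64.831296×(3.160000 - (-0.190000))/(64.831296 - (-3.278559))
       = -0.028743
Iteration 2:
  f(3.160000) = 64.831296
  f(-0.028743) = -3.055032
  x_3 = -0.028743 - (-3.055032)×(-0.028743 - 3.160000)/(-3.055032 - 64.831296)
       = 0.114757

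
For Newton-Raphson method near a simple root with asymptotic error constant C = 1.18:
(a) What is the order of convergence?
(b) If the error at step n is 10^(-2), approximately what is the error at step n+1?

(a) Newton-Raphson has quadratic (order 2) convergence near simple roots.
    This means |e_{n+1}| ≈ C|e_n|².

(b) With |e_n| = 10^(-2) and C = 1.18:
    |e_{n+1}| ≈ 1.18 × (10^(-2))² = 1.18 × 10^(-4)

(a) 2 (quadratic); (b) |e_{n+1}| ≈ 1.180e-04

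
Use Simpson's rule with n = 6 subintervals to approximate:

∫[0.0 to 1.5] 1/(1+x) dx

f(x) = 1/(1+x)
a = 0.0, b = 1.5, n = 6
h = (b - a)/n = 0.250000

Simpson's rule: (h/3)[f(x₀) + 4f(x₁) + 2f(x₂) + ... + f(xₙ)]

x_0 = 0.0000, f(x_0) = 1.000000, coefficient = 1
x_1 = 0.2500, f(x_1) = 0.800000, coefficient = 4
x_2 = 0.5000, f(x_2) = 0.666667, coefficient = 2
x_3 = 0.7500, f(x_3) = 0.571429, coefficient = 4
x_4 = 1.0000, f(x_4) = 0.500000, coefficient = 2
x_5 = 1.2500, f(x_5) = 0.444444, coefficient = 4
x_6 = 1.5000, f(x_6) = 0.400000, coefficient = 1

I ≈ (0.250000/3) × 10.996825 = 0.916402
Exact value: 0.916291
Error: 0.000111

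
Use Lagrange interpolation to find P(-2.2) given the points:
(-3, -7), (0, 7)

Lagrange interpolation formula:
P(x) = Σ yᵢ × Lᵢ(x)
where Lᵢ(x) = Π_{j≠i} (x - xⱼ)/(xᵢ - xⱼ)

L_0(-2.2) = (-2.2 - 0)/(-3 - 0) = 0.733333
L_1(-2.2) = (-2.2 - (-3))/(0 - (-3)) = 0.266667

P(-2.2) = (-7)×L_0(-2.2) + 7×L_1(-2.2)
P(-2.2) = -3.266667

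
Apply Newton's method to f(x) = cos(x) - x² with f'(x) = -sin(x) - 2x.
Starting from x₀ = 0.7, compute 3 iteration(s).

f(x) = cos(x) - x²
f'(x) = -sin(x) - 2x
x₀ = 0.7

Newton-Raphson formula: x_{n+1} = x_n - f(x_n)/f'(x_n)

Iteration 1:
  f(0.700000) = 0.274842
  f'(0.700000) = -2.044218
  x_1 = 0.700000 - 0.274842/(-2.044218) = 0.834449
Iteration 2:
  f(0.834449) = -0.024718
  f'(0.834449) = -2.409823
  x_2 = 0.834449 - (-0.024718)/(-2.409823) = 0.824191
Iteration 3:
  f(0.824191) = -0.000141
  f'(0.824191) = -2.382382
  x_3 = 0.824191 - (-0.000141)/(-2.382382) = 0.824132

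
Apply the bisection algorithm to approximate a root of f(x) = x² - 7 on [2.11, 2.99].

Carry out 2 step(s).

f(x) = x² - 7
Initial interval: [2.11, 2.99]

Iteration 1:
  c_1 = (2.110000 + 2.990000)/2 = 2.550000
  f(c_1) = f(2.550000) = -0.497500
  f(a) × f(c) ≥ 0, new interval: [2.550000, 2.990000]
Iteration 2:
  c_2 = (2.550000 + 2.990000)/2 = 2.770000
  f(c_2) = f(2.770000) = 0.672900
  f(a) × f(c) < 0, new interval: [2.550000, 2.770000]

After 2 iteration(s), the approximation is c_2 = 2.770000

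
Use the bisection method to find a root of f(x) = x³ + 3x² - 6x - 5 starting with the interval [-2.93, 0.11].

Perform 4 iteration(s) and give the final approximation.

f(x) = x³ + 3x² - 6x - 5
Initial interval: [-2.93, 0.11]

Iteration 1:
  c_1 = (-2.930000 + 0.110000)/2 = -1.410000
  f(c_1) = f(-1.410000) = 6.621079
  f(a) × f(c) ≥ 0, new interval: [-1.410000, 0.110000]
Iteration 2:
  c_2 = (-1.410000 + 0.110000)/2 = -0.650000
  f(c_2) = f(-0.650000) = -0.107125
  f(a) × f(c) < 0, new interval: [-1.410000, -0.650000]
Iteration 3:
  c_3 = (-1.410000 + (-0.650000))/2 = -1.030000
  f(c_3) = f(-1.030000) = 3.269973
  f(a) × f(c) ≥ 0, new interval: [-1.030000, -0.650000]
Iteration 4:
  c_4 = (-1.030000 + (-0.650000))/2 = -0.840000
  f(c_4) = f(-0.840000) = 1.564096
  f(a) × f(c) ≥ 0, new interval: [-0.840000, -0.650000]

After 4 iteration(s), the approximation is c_4 = -0.840000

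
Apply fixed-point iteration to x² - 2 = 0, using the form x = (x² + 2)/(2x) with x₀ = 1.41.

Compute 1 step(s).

Equation: x² - 2 = 0
Fixed-point form: x = (x² + 2)/(2x)
x₀ = 1.41

x_1 = g(1.410000) = 1.414220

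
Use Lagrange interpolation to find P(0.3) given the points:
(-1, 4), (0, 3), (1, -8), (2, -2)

Lagrange interpolation formula:
P(x) = Σ yᵢ × Lᵢ(x)
where Lᵢ(x) = Π_{j≠i} (x - xⱼ)/(xᵢ - xⱼ)

L_0(0.3) = (0.3 - 0)/(-1 - 0) × (0.3 - 1)/(-1 - 1) × (0.3 - 2)/(-1 - 2) = -0.059500
L_1(0.3) = (0.3 - (-1))/(0 - (-1)) × (0.3 - 1)/(0 - 1) × (0.3 - 2)/(0 - 2) = 0.773500
L_2(0.3) = (0.3 - (-1))/(1 - (-1)) × (0.3 - 0)/(1 - 0) × (0.3 - 2)/(1 - 2) = 0.331500
L_3(0.3) = (0.3 - (-1))/(2 - (-1)) × (0.3 - 0)/(2 - 0) × (0.3 - 1)/(2 - 1) = -0.045500

P(0.3) = 4×L_0(0.3) + 3×L_1(0.3) + (-8)×L_2(0.3) + (-2)×L_3(0.3)
P(0.3) = -0.478500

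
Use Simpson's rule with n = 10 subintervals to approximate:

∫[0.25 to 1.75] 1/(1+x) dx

f(x) = 1/(1+x)
a = 0.25, b = 1.75, n = 10
h = (b - a)/n = 0.150000

Simpson's rule: (h/3)[f(x₀) + 4f(x₁) + 2f(x₂) + ... + f(xₙ)]

x_0 = 0.2500, f(x_0) = 0.800000, coefficient = 1
x_1 = 0.4000, f(x_1) = 0.714286, coefficient = 4
x_2 = 0.5500, f(x_2) = 0.645161, coefficient = 2
x_3 = 0.7000, f(x_3) = 0.588235, coefficient = 4
x_4 = 0.8500, f(x_4) = 0.540541, coefficient = 2
x_5 = 1.0000, f(x_5) = 0.500000, coefficient = 4
x_6 = 1.1500, f(x_6) = 0.465116, coefficient = 2
x_7 = 1.3000, f(x_7) = 0.434783, coefficient = 4
x_8 = 1.4500, f(x_8) = 0.408163, coefficient = 2
x_9 = 1.6000, f(x_9) = 0.384615, coefficient = 4
x_10 = 1.7500, f(x_10) = 0.363636, coefficient = 1

I ≈ (0.150000/3) × 15.769275 = 0.788464
Exact value: 0.788457
Error: 0.000006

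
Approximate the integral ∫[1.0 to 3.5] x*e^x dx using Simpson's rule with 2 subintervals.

f(x) = x*e^x
a = 1.0, b = 3.5, n = 2
h = (b - a)/n = 1.250000

Simpson's rule: (h/3)[f(x₀) + 4f(x₁) + 2f(x₂) + ... + f(xₙ)]

x_0 = 1.0000, f(x_0) = 2.718282, coefficient = 1
x_1 = 2.2500, f(x_1) = 21.347406, coefficient = 4
x_2 = 3.5000, f(x_2) = 115.904082, coefficient = 1

I ≈ (1.250000/3) × 204.011986 = 85.004994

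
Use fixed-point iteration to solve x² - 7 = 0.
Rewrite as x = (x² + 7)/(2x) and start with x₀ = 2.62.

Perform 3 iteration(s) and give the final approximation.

Equation: x² - 7 = 0
Fixed-point form: x = (x² + 7)/(2x)
x₀ = 2.62

x_1 = g(2.620000) = 2.645878
x_2 = g(2.645878) = 2.645751
x_3 = g(2.645751) = 2.645751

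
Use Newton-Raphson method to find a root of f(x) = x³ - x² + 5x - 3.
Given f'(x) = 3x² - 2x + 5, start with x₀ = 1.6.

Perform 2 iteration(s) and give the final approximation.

f(x) = x³ - x² + 5x - 3
f'(x) = 3x² - 2x + 5
x₀ = 1.6

Newton-Raphson formula: x_{n+1} = x_n - f(x_n)/f'(x_n)

Iteration 1:
  f(1.600000) = 6.536000
  f'(1.600000) = 9.480000
  x_1 = 1.600000 - 6.536000/9.480000 = 0.910549
Iteration 2:
  f(0.910549) = 1.478579
  f'(0.910549) = 5.666199
  x_2 = 0.910549 - 1.478579/5.666199 = 0.649601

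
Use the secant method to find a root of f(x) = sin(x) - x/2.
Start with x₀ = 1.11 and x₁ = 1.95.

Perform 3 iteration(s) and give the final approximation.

f(x) = sin(x) - x/2
x₀ = 1.11, x₁ = 1.95

Secant formula: x_{n+1} = x_n - f(x_n)(x_n - x_{n-1})/(f(x_n) - f(x_{n-1}))

Iteration 1:
  f(1.110000) = 0.340699
  f(1.950000) = -0.046040
  x_2 = 1.950000 - (-0.046040)×(1.950000 - 1.110000)/(-0.046040 - 0.340699)
       = 1.850000
Iteration 2:
  f(1.950000) = -0.046040
  f(1.850000) = 0.036275
  x_3 = 1.850000 - 0.036275×(1.850000 - 1.950000)/(0.036275 - (-0.046040))
       = 1.894069
Iteration 3:
  f(1.850000) = 0.036275
  f(1.894069) = 0.001167
  x_4 = 1.894069 - 0.001167×(1.894069 - 1.850000)/(0.001167 - 0.036275)
       = 1.895533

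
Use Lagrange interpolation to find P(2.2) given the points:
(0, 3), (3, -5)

Lagrange interpolation formula:
P(x) = Σ yᵢ × Lᵢ(x)
where Lᵢ(x) = Π_{j≠i} (x - xⱼ)/(xᵢ - xⱼ)

L_0(2.2) = (2.2 - 3)/(0 - 3) = 0.266667
L_1(2.2) = (2.2 - 0)/(3 - 0) = 0.733333

P(2.2) = 3×L_0(2.2) + (-5)×L_1(2.2)
P(2.2) = -2.866667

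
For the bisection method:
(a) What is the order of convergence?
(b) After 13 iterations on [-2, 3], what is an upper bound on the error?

(a) Bisection has linear (order 1) convergence; the error is halved each step.

(b) Error bound = (b-a)/2^n = (3 - (-2))/2^{13}
    = 5/2^{13}

(a) 1 (linear); (b) error ≤ 6.10e-04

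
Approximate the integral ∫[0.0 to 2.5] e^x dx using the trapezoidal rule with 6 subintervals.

f(x) = e^x
a = 0.0, b = 2.5, n = 6
h = (b - a)/n = 0.416667

Trapezoidal rule: (h/2)[f(x₀) + 2f(x₁) + 2f(x₂) + ... + f(xₙ)]

x_0 = 0.0000, f(x_0) = 1.000000, coefficient = 1
x_1 = 0.4167, f(x_1) = 1.516897, coefficient = 2
x_2 = 0.8333, f(x_2) = 2.300976, coefficient = 2
x_3 = 1.2500, f(x_3) = 3.490343, coefficient = 2
x_4 = 1.6667, f(x_4) = 5.294490, coefficient = 2
x_5 = 2.0833, f(x_5) = 8.031195, coefficient = 2
x_6 = 2.5000, f(x_6) = 12.182494, coefficient = 1

I ≈ (0.416667/2) × 54.450295 = 11.343812
Exact value: 11.182494
Error: 0.161318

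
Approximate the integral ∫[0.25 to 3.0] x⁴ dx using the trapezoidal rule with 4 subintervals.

f(x) = x⁴
a = 0.25, b = 3.0, n = 4
h = (b - a)/n = 0.687500

Trapezoidal rule: (h/2)[f(x₀) + 2f(x₁) + 2f(x₂) + ... + f(xₙ)]

x_0 = 0.2500, f(x_0) = 0.003906, coefficient = 1
x_1 = 0.9375, f(x_1) = 0.772476, coefficient = 2
x_2 = 1.6250, f(x_2) = 6.972900, coefficient = 2
x_3 = 2.3125, f(x_3) = 28.597427, coefficient = 2
x_4 = 3.0000, f(x_4) = 81.000000, coefficient = 1

I ≈ (0.687500/2) × 153.689514 = 52.830770
Exact value: 48.599805
Error: 4.230966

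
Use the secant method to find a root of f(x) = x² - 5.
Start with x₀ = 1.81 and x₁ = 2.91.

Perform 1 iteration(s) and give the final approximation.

f(x) = x² - 5
x₀ = 1.81, x₁ = 2.91

Secant formula: x_{n+1} = x_n - f(x_n)(x_n - x_{n-1})/(f(x_n) - f(x_{n-1}))

Iteration 1:
  f(1.810000) = -1.723900
  f(2.910000) = 3.468100
  x_2 = 2.910000 - 3.468100×(2.910000 - 1.810000)/(3.468100 - (-1.723900))
       = 2.175233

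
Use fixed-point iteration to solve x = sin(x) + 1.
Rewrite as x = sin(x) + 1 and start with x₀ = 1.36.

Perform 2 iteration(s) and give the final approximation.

Equation: x = sin(x) + 1
Fixed-point form: x = sin(x) + 1
x₀ = 1.36

x_1 = g(1.360000) = 1.977865
x_2 = g(1.977865) = 1.918285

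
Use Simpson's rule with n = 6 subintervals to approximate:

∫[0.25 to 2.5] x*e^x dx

f(x) = x*e^x
a = 0.25, b = 2.5, n = 6
h = (b - a)/n = 0.375000

Simpson's rule: (h/3)[f(x₀) + 4f(x₁) + 2f(x₂) + ... + f(xₙ)]

x_0 = 0.2500, f(x_0) = 0.321006, coefficient = 1
x_1 = 0.6250, f(x_1) = 1.167654, coefficient = 4
x_2 = 1.0000, f(x_2) = 2.718282, coefficient = 2
x_3 = 1.3750, f(x_3) = 5.438230, coefficient = 4
x_4 = 1.7500, f(x_4) = 10.070555, coefficient = 2
x_5 = 2.1250, f(x_5) = 17.792407, coefficient = 4
x_6 = 2.5000, f(x_6) = 30.456235, coefficient = 1

I ≈ (0.375000/3) × 153.948080 = 19.243510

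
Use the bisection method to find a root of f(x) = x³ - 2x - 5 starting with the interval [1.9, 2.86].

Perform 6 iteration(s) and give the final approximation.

f(x) = x³ - 2x - 5
Initial interval: [1.9, 2.86]

Iteration 1:
  c_1 = (1.900000 + 2.860000)/2 = 2.380000
  f(c_1) = f(2.380000) = 3.721272
  f(a) × f(c) < 0, new interval: [1.900000, 2.380000]
Iteration 2:
  c_2 = (1.900000 + 2.380000)/2 = 2.140000
  f(c_2) = f(2.140000) = 0.520344
  f(a) × f(c) < 0, new interval: [1.900000, 2.140000]
Iteration 3:
  c_3 = (1.900000 + 2.140000)/2 = 2.020000
  f(c_3) = f(2.020000) = -0.797592
  f(a) × f(c) ≥ 0, new interval: [2.020000, 2.140000]
Iteration 4:
  c_4 = (2.020000 + 2.140000)/2 = 2.080000
  f(c_4) = f(2.080000) = -0.161088
  f(a) × f(c) ≥ 0, new interval: [2.080000, 2.140000]
Iteration 5:
  c_5 = (2.080000 + 2.140000)/2 = 2.110000
  f(c_5) = f(2.110000) = 0.173931
  f(a) × f(c) < 0, new interval: [2.080000, 2.110000]
Iteration 6:
  c_6 = (2.080000 + 2.110000)/2 = 2.095000
  f(c_6) = f(2.095000) = 0.005007
  f(a) × f(c) < 0, new interval: [2.080000, 2.095000]

After 6 iteration(s), the approximation is c_6 = 2.095000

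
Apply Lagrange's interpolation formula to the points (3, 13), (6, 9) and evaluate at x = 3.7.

Lagrange interpolation formula:
P(x) = Σ yᵢ × Lᵢ(x)
where Lᵢ(x) = Π_{j≠i} (x - xⱼ)/(xᵢ - xⱼ)

L_0(3.7) = (3.7 - 6)/(3 - 6) = 0.766667
L_1(3.7) = (3.7 - 3)/(6 - 3) = 0.233333

P(3.7) = 13×L_0(3.7) + 9×L_1(3.7)
P(3.7) = 12.066667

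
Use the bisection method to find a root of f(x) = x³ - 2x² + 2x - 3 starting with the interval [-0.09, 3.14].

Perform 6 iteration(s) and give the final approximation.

f(x) = x³ - 2x² + 2x - 3
Initial interval: [-0.09, 3.14]

Iteration 1:
  c_1 = (-0.090000 + 3.140000)/2 = 1.525000
  f(c_1) = f(1.525000) = -1.054672
  f(a) × f(c) ≥ 0, new interval: [1.525000, 3.140000]
Iteration 2:
  c_2 = (1.525000 + 3.140000)/2 = 2.332500
  f(c_2) = f(2.332500) = 3.473985
  f(a) × f(c) < 0, new interval: [1.525000, 2.332500]
Iteration 3:
  c_3 = (1.525000 + 2.332500)/2 = 1.928750
  f(c_3) = f(1.928750) = 0.592445
  f(a) × f(c) < 0, new interval: [1.525000, 1.928750]
Iteration 4:
  c_4 = (1.525000 + 1.928750)/2 = 1.726875
  f(c_4) = f(1.726875) = -0.360735
  f(a) × f(c) ≥ 0, new interval: [1.726875, 1.928750]
Iteration 5:
  c_5 = (1.726875 + 1.928750)/2 = 1.827813
  f(c_5) = f(1.827813) = 0.080364
  f(a) × f(c) < 0, new interval: [1.726875, 1.827813]
Iteration 6:
  c_6 = (1.726875 + 1.827813)/2 = 1.777344
  f(c_6) = f(1.777344) = -0.148673
  f(a) × f(c) ≥ 0, new interval: [1.777344, 1.827813]

After 6 iteration(s), the approximation is c_6 = 1.777344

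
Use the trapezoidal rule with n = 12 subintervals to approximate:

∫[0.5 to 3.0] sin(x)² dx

f(x) = sin(x)²
a = 0.5, b = 3.0, n = 12
h = (b - a)/n = 0.208333

Trapezoidal rule: (h/2)[f(x₀) + 2f(x₁) + 2f(x₂) + ... + f(xₙ)]

x_0 = 0.5000, f(x_0) = 0.229849, coefficient = 1
x_1 = 0.7083, f(x_1) = 0.423240, coefficient = 2
x_2 = 0.9167, f(x_2) = 0.629766, coefficient = 2
x_3 = 1.1250, f(x_3) = 0.814087, coefficient = 2
x_4 = 1.3333, f(x_4) = 0.944663, coefficient = 2
x_5 = 1.5417, f(x_5) = 0.999152, coefficient = 2
x_6 = 1.7500, f(x_6) = 0.968228, coefficient = 2
x_7 = 1.9583, f(x_7) = 0.857185, coefficient = 2
x_8 = 2.1667, f(x_8) = 0.685022, coefficient = 2
x_9 = 2.3750, f(x_9) = 0.481199, coefficient = 2
x_10 = 2.5833, f(x_10) = 0.280593, coefficient = 2
x_11 = 2.7917, f(x_11) = 0.117531, coefficient = 2
x_12 = 3.0000, f(x_12) = 0.019915, coefficient = 1

I ≈ (0.208333/2) × 14.651095 = 1.526156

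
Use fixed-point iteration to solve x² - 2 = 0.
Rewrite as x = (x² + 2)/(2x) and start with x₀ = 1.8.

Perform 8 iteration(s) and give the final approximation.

Equation: x² - 2 = 0
Fixed-point form: x = (x² + 2)/(2x)
x₀ = 1.8

x_1 = g(1.800000) = 1.455556
x_2 = g(1.455556) = 1.414801
x_3 = g(1.414801) = 1.414214
x_4 = g(1.414214) = 1.414214
x_5 = g(1.414214) = 1.414214
x_6 = g(1.414214) = 1.414214
x_7 = g(1.414214) = 1.414214
x_8 = g(1.414214) = 1.414214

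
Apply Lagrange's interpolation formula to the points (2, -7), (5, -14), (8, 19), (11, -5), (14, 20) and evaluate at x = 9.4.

Lagrange interpolation formula:
P(x) = Σ yᵢ × Lᵢ(x)
where Lᵢ(x) = Π_{j≠i} (x - xⱼ)/(xᵢ - xⱼ)

L_0(9.4) = (9.4 - 5)/(2 - 5) × (9.4 - 8)/(2 - 8) × (9.4 - 11)/(2 - 11) × (9.4 - 14)/(2 - 14) = 0.023322
L_1(9.4) = (9.4 - 2)/(5 - 2) × (9.4 - 8)/(5 - 8) × (9.4 - 11)/(5 - 11) × (9.4 - 14)/(5 - 14) = -0.156892
L_2(9.4) = (9.4 - 2)/(8 - 2) × (9.4 - 5)/(8 - 5) × (9.4 - 11)/(8 - 11) × (9.4 - 14)/(8 - 14) = 0.739635
L_3(9.4) = (9.4 - 2)/(11 - 2) × (9.4 - 5)/(11 - 5) × (9.4 - 8)/(11 - 8) × (9.4 - 14)/(11 - 14) = 0.431453
L_4(9.4) = (9.4 - 2)/(14 - 2) × (9.4 - 5)/(14 - 5) × (9.4 - 8)/(14 - 8) × (9.4 - 11)/(14 - 11) = -0.037518

P(9.4) = (-7)×L_0(9.4) + (-14)×L_1(9.4) + 19×L_2(9.4) + (-5)×L_3(9.4) + 20×L_4(9.4)
P(9.4) = 13.178673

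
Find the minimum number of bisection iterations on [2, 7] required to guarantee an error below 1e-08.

We need (b-a)/2^n ≤ 1e-08
(7 - 2)/2^n ≤ 1e-08
5/2^n ≤ 1e-08
2^n ≥ 500000000
n ≥ log₂(500000000) = 28.90
n ≥ 29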